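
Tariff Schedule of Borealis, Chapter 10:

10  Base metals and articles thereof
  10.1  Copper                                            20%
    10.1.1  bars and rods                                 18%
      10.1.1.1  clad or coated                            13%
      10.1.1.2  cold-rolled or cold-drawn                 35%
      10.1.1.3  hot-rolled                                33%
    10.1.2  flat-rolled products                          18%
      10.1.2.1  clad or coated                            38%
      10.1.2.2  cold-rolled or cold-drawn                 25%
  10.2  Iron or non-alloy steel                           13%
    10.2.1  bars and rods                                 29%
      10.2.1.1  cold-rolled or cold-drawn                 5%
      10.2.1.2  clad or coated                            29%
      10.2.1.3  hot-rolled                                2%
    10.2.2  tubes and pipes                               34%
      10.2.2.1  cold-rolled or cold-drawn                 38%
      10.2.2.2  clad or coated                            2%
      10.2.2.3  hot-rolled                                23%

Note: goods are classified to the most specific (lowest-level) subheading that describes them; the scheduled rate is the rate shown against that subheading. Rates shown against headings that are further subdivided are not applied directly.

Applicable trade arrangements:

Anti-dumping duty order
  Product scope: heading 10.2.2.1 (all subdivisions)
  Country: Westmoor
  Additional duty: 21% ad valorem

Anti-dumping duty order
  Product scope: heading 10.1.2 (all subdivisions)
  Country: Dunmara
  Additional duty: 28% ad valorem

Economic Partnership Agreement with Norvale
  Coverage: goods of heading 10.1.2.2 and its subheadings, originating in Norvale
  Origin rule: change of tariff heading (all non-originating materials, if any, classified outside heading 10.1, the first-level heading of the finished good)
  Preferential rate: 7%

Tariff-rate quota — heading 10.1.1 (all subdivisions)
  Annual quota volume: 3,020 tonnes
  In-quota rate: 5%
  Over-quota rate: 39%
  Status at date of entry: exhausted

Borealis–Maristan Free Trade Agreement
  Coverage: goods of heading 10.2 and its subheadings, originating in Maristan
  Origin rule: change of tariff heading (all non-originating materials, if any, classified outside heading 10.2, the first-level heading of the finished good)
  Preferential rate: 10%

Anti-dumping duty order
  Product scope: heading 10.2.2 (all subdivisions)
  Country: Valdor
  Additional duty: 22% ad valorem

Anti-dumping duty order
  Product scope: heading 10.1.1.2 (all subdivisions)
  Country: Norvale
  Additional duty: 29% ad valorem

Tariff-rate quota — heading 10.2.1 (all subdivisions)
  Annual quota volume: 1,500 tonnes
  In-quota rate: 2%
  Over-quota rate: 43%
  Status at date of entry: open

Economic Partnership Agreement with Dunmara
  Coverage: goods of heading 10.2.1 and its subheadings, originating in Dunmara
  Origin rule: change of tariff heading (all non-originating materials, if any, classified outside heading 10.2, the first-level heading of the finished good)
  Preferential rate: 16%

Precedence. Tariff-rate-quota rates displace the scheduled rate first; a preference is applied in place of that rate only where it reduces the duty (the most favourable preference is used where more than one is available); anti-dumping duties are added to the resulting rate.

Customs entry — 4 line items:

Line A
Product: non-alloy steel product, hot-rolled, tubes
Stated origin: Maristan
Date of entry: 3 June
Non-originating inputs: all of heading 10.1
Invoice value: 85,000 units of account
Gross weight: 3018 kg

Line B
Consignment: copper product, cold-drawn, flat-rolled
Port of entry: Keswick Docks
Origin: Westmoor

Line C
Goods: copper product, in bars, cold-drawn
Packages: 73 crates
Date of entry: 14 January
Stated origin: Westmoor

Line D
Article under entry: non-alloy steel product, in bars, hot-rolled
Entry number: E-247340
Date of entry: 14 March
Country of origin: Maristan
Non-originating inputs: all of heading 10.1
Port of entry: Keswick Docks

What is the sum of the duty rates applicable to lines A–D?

Line A: non-alloy steel → 10.2; tubes → 10.2.2; hot-rolled → 10.2.2.3. Scheduled 23%. Maristan agreement on 10.2: CTH met → 10% available; preferential 10%. → 10%.
Line B: copper → 10.1; flat-rolled → 10.1.2; cold-drawn → 10.1.2.2. Scheduled 25%. No special measure applies. → 25%.
Line C: copper → 10.1; in bars → 10.1.1; cold-drawn → 10.1.1.2. Scheduled 35%. quota on 10.1.1 exhausted → over-quota 39%. → 39%.
Line D: non-alloy steel → 10.2; in bars → 10.2.1; hot-rolled → 10.2.1.3. Scheduled 2%. quota on 10.2.1 open → in-quota 2%; Maristan agreement on 10.2: CTH met → 10% available; preference 10% not lower than 2% → no reduction. → 2%.
Sum: 10% + 25% + 39% + 2% = 76%.

76%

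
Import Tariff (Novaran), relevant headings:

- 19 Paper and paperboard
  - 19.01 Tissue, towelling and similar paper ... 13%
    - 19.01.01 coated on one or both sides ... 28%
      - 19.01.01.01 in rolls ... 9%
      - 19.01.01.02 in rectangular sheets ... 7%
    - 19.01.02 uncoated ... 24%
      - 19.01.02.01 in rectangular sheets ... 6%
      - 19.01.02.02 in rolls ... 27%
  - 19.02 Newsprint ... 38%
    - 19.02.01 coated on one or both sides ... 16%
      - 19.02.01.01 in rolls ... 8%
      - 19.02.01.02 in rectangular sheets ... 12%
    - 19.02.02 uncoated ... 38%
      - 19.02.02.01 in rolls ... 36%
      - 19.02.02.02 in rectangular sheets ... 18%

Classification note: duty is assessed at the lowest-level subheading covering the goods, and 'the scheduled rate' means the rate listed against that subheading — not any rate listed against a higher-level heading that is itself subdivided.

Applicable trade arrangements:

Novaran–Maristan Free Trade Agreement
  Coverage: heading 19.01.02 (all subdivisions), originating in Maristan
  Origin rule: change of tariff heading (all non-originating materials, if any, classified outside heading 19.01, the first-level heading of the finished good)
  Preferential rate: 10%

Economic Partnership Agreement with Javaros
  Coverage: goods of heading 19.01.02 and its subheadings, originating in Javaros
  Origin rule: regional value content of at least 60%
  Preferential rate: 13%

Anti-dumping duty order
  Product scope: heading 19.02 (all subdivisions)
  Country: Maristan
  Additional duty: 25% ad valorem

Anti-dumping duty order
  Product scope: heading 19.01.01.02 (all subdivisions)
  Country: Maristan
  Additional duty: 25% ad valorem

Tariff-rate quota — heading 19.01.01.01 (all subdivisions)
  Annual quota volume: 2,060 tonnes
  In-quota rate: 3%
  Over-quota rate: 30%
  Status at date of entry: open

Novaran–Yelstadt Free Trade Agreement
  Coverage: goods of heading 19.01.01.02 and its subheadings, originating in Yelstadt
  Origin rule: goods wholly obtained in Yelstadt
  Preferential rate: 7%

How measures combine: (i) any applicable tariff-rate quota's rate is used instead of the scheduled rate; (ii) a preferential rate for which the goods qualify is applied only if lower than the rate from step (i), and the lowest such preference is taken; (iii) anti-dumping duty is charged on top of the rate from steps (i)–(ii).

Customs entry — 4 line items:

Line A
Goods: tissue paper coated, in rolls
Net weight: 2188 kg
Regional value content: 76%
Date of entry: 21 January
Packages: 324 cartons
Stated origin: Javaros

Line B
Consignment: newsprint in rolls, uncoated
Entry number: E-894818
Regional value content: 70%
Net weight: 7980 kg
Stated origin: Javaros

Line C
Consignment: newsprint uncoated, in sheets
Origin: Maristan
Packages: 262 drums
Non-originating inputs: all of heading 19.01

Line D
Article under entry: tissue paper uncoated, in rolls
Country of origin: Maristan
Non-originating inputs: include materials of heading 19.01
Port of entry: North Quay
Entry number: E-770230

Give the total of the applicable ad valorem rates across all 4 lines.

109%

Line A: tissue paper → 19.01; coated → 19.01.01; in rolls → 19.01.01.01. Scheduled 9%. quota on 19.01.01.01 open → in-quota 3%; Javaros agreement on 19.01.02: 19.01.01.01 not covered. → 3%.
Line B: newsprint → 19.02; uncoated → 19.02.02; in rolls → 19.02.02.01. Scheduled 36%. Javaros agreement on 19.01.02: 19.02.02.01 not covered. → 36%.
Line C: newsprint → 19.02; uncoated → 19.02.02; in sheets → 19.02.02.02. Scheduled 18%. Maristan agreement on 19.01.02: 19.02.02.02 not covered; anti-dumping (Maristan, 19.02): +25%; total 18% + 25% = 43%. → 43%.
Line D: tissue paper → 19.01; uncoated → 19.01.02; in rolls → 19.01.02.02. Scheduled 27%. Maristan agreement on 19.01.02: CTH not met. → 27%.
Sum: 3% + 36% + 43% + 27% = 109%.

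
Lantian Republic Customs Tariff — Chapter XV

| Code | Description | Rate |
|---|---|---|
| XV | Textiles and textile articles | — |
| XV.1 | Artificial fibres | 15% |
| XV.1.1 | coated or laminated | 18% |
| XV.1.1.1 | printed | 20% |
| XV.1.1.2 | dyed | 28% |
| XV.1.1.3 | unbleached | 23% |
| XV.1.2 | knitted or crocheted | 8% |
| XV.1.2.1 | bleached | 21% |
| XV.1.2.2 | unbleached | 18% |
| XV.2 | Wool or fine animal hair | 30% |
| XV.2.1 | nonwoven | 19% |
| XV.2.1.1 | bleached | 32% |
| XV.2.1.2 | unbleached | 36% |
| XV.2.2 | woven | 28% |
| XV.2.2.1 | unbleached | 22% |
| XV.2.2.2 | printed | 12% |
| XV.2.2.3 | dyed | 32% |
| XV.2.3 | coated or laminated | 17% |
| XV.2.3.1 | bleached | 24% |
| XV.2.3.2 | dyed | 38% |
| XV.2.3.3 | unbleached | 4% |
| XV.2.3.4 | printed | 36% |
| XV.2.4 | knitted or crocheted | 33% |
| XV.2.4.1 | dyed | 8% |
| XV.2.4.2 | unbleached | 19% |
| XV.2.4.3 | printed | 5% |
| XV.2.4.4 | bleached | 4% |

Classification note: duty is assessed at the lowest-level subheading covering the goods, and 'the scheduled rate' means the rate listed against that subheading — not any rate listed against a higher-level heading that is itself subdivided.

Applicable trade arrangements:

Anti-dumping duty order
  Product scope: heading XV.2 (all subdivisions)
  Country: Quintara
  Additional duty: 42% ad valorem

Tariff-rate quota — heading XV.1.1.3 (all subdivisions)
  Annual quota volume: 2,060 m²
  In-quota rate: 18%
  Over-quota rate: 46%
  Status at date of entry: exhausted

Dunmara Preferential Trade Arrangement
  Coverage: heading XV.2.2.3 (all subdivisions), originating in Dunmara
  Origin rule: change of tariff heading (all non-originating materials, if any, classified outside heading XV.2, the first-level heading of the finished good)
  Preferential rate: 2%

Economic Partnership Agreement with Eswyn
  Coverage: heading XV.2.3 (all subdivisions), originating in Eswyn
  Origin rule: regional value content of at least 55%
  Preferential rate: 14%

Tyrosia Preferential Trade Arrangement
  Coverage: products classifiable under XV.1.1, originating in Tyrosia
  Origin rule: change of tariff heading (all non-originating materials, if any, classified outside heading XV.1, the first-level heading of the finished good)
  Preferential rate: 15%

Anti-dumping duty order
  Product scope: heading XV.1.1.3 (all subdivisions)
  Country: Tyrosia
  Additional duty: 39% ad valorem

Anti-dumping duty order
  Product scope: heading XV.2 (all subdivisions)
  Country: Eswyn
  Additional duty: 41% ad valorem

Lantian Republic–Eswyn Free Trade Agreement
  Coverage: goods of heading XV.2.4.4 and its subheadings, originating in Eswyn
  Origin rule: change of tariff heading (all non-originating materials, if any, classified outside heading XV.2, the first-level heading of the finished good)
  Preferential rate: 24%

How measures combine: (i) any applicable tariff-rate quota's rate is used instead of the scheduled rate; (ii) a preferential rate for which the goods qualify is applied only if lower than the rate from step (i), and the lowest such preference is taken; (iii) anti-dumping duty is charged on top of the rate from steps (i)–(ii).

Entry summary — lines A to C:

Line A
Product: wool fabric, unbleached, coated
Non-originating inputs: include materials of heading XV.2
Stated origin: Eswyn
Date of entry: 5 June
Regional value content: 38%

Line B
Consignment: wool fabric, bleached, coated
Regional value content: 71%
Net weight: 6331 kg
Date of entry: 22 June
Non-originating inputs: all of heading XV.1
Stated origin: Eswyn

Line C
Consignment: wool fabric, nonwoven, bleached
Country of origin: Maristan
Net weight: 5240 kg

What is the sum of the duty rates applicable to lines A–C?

Line A: wool → XV.2; coated → XV.2.3; unbleached → XV.2.3.3. Scheduled 4%. Eswyn agreement on XV.2.3: RVC < 55%; Eswyn agreement on XV.2.4.4: XV.2.3.3 not covered; anti-dumping (Eswyn, XV.2): +41%; total 4% + 41% = 45%. → 45%.
Line B: wool → XV.2; coated → XV.2.3; bleached → XV.2.3.1. Scheduled 24%. Eswyn agreement on XV.2.3: RVC ≥ 55% → 14% available; Eswyn agreement on XV.2.4.4: XV.2.3.1 not covered; preferential 14%; anti-dumping (Eswyn, XV.2): +41%; total 14% + 41% = 55%. → 55%.
Line C: wool → XV.2; nonwoven → XV.2.1; bleached → XV.2.1.1. Scheduled 32%. No special measure applies. → 32%.
Sum: 45% + 55% + 32% = 132%.

132%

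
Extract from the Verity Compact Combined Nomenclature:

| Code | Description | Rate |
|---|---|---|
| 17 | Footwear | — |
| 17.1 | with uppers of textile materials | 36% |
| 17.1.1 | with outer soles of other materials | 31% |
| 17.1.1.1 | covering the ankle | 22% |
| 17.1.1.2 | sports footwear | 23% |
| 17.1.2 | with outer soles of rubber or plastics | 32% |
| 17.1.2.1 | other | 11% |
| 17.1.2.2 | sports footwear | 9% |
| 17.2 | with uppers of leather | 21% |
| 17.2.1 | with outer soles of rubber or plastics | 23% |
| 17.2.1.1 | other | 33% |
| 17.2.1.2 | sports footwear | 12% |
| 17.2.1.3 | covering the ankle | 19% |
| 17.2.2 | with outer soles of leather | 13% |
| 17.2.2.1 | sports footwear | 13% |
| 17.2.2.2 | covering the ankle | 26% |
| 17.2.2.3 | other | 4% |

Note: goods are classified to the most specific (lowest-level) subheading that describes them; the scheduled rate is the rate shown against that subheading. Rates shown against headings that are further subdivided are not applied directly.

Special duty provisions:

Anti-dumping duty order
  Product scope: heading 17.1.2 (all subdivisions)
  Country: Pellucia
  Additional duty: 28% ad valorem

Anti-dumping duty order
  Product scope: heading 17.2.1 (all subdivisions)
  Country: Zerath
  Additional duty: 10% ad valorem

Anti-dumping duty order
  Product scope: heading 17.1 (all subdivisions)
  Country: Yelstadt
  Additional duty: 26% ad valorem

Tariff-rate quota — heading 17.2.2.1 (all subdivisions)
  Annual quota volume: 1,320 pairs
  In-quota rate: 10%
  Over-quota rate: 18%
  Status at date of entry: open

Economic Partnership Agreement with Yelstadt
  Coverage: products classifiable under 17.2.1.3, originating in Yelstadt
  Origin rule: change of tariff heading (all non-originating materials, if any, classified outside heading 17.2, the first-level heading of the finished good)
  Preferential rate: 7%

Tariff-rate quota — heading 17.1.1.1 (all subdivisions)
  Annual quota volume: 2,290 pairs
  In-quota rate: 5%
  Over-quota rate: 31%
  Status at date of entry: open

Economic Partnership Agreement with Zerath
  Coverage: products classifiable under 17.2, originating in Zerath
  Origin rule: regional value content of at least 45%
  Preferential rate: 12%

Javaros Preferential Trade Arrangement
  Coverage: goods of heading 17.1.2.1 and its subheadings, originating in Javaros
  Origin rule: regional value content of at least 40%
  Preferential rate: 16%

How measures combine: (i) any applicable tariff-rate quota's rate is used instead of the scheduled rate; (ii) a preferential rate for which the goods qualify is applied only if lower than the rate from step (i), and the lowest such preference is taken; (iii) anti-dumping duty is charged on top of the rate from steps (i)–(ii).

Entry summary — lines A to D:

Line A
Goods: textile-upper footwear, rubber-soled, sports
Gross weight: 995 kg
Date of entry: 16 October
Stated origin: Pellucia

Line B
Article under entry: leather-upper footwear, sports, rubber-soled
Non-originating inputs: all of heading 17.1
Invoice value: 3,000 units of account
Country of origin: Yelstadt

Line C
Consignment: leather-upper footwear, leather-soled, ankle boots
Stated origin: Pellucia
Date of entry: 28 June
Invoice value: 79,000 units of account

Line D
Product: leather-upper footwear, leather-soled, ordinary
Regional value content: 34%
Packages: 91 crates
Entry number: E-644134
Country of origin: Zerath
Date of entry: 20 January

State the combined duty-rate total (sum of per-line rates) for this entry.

79%

Line A: textile-upper → 17.1; rubber-soled → 17.1.2; sports → 17.1.2.2. Scheduled 9%. anti-dumping (Pellucia, 17.1.2): +28%; total 9% + 28% = 37%. → 37%.
Line B: leather-upper → 17.2; rubber-soled → 17.2.1; sports → 17.2.1.2. Scheduled 12%. Yelstadt agreement on 17.2.1.3: 17.2.1.2 not covered. → 12%.
Line C: leather-upper → 17.2; leather-soled → 17.2.2; ankle boots → 17.2.2.2. Scheduled 26%. No special measure applies. → 26%.
Line D: leather-upper → 17.2; leather-soled → 17.2.2; ordinary → 17.2.2.3. Scheduled 4%. Zerath agreement on 17.2: RVC < 45%. → 4%.
Sum: 37% + 12% + 26% + 4% = 79%.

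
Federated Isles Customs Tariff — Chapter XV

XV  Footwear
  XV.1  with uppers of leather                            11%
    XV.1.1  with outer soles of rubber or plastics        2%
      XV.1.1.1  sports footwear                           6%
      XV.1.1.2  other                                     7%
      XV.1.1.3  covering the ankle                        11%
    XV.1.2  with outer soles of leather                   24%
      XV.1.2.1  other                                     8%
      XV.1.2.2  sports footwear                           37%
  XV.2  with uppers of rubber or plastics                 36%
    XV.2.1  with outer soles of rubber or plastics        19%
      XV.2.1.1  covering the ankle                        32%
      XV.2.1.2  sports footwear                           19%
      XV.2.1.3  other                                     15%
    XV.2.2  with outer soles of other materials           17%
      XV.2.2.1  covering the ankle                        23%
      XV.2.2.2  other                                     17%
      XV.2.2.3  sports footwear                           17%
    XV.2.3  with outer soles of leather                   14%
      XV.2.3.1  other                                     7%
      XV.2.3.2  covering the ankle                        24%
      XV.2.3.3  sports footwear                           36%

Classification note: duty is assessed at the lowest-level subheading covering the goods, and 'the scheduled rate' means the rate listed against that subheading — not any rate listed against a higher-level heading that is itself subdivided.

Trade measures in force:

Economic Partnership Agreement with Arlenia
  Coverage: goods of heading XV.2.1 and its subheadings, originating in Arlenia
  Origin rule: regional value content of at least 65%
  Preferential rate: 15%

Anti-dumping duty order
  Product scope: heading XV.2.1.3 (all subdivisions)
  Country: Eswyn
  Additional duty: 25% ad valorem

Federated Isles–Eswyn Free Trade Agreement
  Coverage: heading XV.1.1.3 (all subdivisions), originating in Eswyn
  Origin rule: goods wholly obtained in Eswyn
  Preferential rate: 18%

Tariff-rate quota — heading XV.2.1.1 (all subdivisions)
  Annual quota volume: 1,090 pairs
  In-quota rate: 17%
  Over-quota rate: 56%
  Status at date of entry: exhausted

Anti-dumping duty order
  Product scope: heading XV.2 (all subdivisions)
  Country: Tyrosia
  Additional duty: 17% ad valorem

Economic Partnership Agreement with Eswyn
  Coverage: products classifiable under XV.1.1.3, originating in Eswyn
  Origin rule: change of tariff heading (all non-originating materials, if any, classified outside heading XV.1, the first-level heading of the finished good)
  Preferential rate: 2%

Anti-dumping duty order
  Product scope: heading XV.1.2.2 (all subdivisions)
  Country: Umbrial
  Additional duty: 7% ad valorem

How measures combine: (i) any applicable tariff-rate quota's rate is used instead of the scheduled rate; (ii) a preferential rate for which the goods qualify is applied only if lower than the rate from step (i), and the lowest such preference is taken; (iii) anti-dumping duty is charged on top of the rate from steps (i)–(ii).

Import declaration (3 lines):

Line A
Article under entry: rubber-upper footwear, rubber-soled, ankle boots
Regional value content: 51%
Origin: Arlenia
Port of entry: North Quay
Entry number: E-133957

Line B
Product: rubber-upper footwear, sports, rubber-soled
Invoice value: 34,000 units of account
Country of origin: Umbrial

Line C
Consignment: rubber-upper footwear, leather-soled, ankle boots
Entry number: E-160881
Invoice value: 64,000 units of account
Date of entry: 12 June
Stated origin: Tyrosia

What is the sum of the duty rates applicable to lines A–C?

Line A: rubber-upper → XV.2; rubber-soled → XV.2.1; ankle boots → XV.2.1.1. Scheduled 32%. quota on XV.2.1.1 exhausted → over-quota 56%; Arlenia agreement on XV.2.1: RVC < 65%. → 56%.
Line B: rubber-upper → XV.2; rubber-soled → XV.2.1; sports → XV.2.1.2. Scheduled 19%. No special measure applies. → 19%.
Line C: rubber-upper → XV.2; leather-soled → XV.2.3; ankle boots → XV.2.3.2. Scheduled 24%. anti-dumping (Tyrosia, XV.2): +17%; total 24% + 17% = 41%. → 41%.
Sum: 56% + 19% + 41% = 116%.

116%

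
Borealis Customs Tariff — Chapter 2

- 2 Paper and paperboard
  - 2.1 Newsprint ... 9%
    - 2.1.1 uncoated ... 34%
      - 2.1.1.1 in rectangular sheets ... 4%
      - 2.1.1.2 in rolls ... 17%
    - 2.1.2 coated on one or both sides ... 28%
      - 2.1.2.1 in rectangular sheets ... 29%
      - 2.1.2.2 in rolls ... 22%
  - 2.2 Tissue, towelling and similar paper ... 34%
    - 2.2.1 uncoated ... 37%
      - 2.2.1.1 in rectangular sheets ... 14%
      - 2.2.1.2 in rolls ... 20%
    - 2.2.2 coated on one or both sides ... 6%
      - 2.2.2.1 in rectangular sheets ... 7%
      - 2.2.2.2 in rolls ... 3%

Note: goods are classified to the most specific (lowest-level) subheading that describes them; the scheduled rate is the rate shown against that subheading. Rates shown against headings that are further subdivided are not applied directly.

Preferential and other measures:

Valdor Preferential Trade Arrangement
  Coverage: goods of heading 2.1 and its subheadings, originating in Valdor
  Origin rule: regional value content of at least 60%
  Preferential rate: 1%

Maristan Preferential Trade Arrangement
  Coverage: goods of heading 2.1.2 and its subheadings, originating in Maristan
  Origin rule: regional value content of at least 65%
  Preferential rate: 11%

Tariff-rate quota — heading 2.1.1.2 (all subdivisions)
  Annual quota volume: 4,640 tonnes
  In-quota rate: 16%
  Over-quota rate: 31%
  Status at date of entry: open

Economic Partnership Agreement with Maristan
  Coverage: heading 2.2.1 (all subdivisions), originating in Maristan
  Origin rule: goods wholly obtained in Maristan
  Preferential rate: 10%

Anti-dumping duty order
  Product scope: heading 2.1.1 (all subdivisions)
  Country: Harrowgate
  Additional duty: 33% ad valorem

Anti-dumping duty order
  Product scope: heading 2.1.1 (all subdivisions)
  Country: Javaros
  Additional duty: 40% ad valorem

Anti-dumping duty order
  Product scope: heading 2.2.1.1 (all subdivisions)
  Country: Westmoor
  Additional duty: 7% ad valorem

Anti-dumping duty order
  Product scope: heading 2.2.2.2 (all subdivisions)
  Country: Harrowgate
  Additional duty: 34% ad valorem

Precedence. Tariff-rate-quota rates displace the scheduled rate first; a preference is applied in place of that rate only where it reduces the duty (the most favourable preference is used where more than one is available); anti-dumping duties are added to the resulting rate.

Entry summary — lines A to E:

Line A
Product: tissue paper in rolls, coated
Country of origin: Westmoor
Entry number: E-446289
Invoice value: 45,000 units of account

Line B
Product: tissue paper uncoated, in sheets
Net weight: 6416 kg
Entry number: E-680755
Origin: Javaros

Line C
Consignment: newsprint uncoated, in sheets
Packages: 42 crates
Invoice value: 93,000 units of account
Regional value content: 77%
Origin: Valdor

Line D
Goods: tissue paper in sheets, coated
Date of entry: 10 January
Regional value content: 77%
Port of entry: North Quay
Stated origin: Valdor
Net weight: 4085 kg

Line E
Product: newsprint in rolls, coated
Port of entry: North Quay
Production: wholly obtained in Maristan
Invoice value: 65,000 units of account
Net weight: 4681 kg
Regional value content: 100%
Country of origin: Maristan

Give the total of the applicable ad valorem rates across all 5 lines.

36%

Line A: tissue paper → 2.2; coated → 2.2.2; in rolls → 2.2.2.2. Scheduled 3%. No special measure applies. → 3%.
Line B: tissue paper → 2.2; uncoated → 2.2.1; in sheets → 2.2.1.1. Scheduled 14%. No special measure applies. → 14%.
Line C: newsprint → 2.1; uncoated → 2.1.1; in sheets → 2.1.1.1. Scheduled 4%. Valdor agreement on 2.1: RVC ≥ 60% → 1% available; preferential 1%. → 1%.
Line D: tissue paper → 2.2; coated → 2.2.2; in sheets → 2.2.2.1. Scheduled 7%. Valdor agreement on 2.1: 2.2.2.1 not covered. → 7%.
Line E: newsprint → 2.1; coated → 2.1.2; in rolls → 2.1.2.2. Scheduled 22%. Maristan agreement on 2.1.2: RVC ≥ 65% → 11% available; Maristan agreement on 2.2.1: 2.1.2.2 not covered; preferential 11%. → 11%.
Sum: 3% + 14% + 1% + 7% + 11% = 36%.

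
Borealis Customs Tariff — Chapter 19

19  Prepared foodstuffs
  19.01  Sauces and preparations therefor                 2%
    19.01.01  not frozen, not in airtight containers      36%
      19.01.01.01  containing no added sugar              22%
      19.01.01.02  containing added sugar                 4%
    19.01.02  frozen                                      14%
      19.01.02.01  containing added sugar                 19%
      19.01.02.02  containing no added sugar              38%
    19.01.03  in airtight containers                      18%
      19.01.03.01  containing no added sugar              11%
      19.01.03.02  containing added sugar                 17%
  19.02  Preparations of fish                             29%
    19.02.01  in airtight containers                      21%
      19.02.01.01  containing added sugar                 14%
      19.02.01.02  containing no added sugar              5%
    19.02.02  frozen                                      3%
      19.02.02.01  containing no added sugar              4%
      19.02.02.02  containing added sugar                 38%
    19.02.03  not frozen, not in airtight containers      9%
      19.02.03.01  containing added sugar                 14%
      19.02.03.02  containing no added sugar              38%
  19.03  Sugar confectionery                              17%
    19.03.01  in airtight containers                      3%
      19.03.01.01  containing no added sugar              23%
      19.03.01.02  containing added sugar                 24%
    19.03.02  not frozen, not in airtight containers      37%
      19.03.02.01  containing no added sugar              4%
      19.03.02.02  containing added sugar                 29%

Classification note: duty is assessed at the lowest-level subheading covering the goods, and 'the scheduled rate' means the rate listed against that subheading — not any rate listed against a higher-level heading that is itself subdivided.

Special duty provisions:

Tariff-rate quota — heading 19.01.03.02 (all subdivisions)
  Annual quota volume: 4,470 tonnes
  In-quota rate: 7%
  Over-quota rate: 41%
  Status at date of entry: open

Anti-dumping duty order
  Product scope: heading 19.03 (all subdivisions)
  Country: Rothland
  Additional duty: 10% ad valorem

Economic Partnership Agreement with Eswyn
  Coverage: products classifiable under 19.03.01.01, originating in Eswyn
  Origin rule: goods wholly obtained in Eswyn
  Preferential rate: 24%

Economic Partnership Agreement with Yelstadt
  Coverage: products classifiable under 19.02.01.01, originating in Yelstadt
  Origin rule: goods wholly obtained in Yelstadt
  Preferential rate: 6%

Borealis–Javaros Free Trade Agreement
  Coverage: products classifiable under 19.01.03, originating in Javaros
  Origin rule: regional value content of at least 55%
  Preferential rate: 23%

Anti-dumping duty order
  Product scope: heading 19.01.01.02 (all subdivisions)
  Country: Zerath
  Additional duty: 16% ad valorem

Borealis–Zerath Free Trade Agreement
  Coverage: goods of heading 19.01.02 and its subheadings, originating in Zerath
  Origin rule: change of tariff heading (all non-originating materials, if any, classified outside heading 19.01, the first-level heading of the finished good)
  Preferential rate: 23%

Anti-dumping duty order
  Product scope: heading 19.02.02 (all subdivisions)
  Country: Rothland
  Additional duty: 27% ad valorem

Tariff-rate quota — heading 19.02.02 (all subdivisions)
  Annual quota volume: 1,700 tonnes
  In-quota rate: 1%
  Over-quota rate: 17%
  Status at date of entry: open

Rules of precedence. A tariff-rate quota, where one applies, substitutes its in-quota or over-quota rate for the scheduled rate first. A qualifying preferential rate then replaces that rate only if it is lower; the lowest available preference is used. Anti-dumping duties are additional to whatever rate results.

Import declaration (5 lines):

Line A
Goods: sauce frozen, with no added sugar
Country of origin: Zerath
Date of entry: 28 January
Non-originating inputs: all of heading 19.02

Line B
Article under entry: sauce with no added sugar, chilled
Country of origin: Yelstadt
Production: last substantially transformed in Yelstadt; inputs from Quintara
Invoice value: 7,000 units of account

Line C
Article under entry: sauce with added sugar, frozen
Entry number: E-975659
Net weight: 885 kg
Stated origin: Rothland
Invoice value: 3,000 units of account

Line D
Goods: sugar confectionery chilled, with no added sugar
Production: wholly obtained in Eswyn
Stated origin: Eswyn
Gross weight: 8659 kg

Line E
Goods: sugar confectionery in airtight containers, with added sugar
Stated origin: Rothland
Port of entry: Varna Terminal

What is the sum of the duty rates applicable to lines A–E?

Line A: sauce → 19.01; frozen → 19.01.02; with no added sugar → 19.01.02.02. Scheduled 38%. Zerath agreement on 19.01.02: CTH met → 23% available; preferential 23%. → 23%.
Line B: sauce → 19.01; chilled → 19.01.01; with no added sugar → 19.01.01.01. Scheduled 22%. Yelstadt agreement on 19.02.01.01: 19.01.01.01 not covered. → 22%.
Line C: sauce → 19.01; frozen → 19.01.02; with added sugar → 19.01.02.01. Scheduled 19%. No special measure applies. → 19%.
Line D: sugar confectionery → 19.03; chilled → 19.03.02; with no added sugar → 19.03.02.01. Scheduled 4%. Eswyn agreement on 19.03.01.01: 19.03.02.01 not covered. → 4%.
Line E: sugar confectionery → 19.03; in airtight containers → 19.03.01; with added sugar → 19.03.01.02. Scheduled 24%. anti-dumping (Rothland, 19.03): +10%; total 24% + 10% = 34%. → 34%.
Sum: 23% + 22% + 19% + 4% + 34% = 102%.

102%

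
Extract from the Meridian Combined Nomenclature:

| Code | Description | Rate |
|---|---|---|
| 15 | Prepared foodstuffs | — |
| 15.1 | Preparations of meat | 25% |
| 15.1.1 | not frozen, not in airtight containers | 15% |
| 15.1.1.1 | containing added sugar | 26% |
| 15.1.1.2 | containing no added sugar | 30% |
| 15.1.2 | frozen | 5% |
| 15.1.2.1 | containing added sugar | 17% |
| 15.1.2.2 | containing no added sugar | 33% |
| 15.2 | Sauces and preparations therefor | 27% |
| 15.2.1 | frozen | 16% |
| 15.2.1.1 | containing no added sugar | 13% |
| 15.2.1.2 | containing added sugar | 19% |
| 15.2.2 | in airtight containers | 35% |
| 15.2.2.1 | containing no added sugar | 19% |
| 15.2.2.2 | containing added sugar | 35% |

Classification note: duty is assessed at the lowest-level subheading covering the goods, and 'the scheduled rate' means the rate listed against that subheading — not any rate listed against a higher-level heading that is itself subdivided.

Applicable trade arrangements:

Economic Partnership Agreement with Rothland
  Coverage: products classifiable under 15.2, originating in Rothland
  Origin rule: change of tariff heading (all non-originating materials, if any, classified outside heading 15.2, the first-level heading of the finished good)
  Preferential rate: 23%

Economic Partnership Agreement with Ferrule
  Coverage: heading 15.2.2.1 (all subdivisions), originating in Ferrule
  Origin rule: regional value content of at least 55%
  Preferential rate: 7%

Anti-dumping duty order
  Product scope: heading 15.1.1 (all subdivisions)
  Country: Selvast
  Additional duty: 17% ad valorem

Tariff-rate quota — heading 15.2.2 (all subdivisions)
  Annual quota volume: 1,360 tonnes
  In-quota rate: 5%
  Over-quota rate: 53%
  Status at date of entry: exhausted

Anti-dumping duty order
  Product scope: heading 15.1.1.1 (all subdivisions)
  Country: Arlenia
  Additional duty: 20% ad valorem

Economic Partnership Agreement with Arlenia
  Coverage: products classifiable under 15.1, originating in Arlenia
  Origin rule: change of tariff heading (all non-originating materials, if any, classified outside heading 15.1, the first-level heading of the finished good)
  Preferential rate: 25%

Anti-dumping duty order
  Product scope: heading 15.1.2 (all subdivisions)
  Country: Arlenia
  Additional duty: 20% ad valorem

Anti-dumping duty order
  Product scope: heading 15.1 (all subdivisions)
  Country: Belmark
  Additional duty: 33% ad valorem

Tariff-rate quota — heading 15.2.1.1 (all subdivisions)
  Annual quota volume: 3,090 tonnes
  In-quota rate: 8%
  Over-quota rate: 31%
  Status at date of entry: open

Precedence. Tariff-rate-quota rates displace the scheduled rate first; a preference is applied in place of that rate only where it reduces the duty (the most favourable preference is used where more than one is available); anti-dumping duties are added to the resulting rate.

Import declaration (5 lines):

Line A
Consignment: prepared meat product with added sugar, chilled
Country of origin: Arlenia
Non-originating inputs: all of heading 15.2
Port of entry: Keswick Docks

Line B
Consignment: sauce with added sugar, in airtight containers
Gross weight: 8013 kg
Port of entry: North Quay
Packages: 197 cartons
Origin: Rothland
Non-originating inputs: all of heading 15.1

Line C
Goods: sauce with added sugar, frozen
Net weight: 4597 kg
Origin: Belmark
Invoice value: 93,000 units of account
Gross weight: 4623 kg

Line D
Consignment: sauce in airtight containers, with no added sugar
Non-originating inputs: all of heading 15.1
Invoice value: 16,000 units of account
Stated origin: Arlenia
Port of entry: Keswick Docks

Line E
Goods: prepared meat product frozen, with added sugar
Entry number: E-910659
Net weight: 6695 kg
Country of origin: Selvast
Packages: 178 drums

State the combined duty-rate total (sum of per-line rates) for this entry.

157%

Line A: prepared meat product → 15.1; chilled → 15.1.1; with added sugar → 15.1.1.1. Scheduled 26%. Arlenia agreement on 15.1: CTH met → 25% available; preferential 25%; anti-dumping (Arlenia, 15.1.1.1): +20%; total 25% + 20% = 45%. → 45%.
Line B: sauce → 15.2; in airtight containers → 15.2.2; with added sugar → 15.2.2.2. Scheduled 35%. quota on 15.2.2 exhausted → over-quota 53%; Rothland agreement on 15.2: CTH met → 23% available; preferential 23%. → 23%.
Line C: sauce → 15.2; frozen → 15.2.1; with added sugar → 15.2.1.2. Scheduled 19%. No special measure applies. → 19%.
Line D: sauce → 15.2; in airtight containers → 15.2.2; with no added sugar → 15.2.2.1. Scheduled 19%. quota on 15.2.2 exhausted → over-quota 53%; Arlenia agreement on 15.1: 15.2.2.1 not covered. → 53%.
Line E: prepared meat product → 15.1; frozen → 15.1.2; with added sugar → 15.1.2.1. Scheduled 17%. No special measure applies. → 17%.
Sum: 45% + 23% + 19% + 53% + 17% = 157%.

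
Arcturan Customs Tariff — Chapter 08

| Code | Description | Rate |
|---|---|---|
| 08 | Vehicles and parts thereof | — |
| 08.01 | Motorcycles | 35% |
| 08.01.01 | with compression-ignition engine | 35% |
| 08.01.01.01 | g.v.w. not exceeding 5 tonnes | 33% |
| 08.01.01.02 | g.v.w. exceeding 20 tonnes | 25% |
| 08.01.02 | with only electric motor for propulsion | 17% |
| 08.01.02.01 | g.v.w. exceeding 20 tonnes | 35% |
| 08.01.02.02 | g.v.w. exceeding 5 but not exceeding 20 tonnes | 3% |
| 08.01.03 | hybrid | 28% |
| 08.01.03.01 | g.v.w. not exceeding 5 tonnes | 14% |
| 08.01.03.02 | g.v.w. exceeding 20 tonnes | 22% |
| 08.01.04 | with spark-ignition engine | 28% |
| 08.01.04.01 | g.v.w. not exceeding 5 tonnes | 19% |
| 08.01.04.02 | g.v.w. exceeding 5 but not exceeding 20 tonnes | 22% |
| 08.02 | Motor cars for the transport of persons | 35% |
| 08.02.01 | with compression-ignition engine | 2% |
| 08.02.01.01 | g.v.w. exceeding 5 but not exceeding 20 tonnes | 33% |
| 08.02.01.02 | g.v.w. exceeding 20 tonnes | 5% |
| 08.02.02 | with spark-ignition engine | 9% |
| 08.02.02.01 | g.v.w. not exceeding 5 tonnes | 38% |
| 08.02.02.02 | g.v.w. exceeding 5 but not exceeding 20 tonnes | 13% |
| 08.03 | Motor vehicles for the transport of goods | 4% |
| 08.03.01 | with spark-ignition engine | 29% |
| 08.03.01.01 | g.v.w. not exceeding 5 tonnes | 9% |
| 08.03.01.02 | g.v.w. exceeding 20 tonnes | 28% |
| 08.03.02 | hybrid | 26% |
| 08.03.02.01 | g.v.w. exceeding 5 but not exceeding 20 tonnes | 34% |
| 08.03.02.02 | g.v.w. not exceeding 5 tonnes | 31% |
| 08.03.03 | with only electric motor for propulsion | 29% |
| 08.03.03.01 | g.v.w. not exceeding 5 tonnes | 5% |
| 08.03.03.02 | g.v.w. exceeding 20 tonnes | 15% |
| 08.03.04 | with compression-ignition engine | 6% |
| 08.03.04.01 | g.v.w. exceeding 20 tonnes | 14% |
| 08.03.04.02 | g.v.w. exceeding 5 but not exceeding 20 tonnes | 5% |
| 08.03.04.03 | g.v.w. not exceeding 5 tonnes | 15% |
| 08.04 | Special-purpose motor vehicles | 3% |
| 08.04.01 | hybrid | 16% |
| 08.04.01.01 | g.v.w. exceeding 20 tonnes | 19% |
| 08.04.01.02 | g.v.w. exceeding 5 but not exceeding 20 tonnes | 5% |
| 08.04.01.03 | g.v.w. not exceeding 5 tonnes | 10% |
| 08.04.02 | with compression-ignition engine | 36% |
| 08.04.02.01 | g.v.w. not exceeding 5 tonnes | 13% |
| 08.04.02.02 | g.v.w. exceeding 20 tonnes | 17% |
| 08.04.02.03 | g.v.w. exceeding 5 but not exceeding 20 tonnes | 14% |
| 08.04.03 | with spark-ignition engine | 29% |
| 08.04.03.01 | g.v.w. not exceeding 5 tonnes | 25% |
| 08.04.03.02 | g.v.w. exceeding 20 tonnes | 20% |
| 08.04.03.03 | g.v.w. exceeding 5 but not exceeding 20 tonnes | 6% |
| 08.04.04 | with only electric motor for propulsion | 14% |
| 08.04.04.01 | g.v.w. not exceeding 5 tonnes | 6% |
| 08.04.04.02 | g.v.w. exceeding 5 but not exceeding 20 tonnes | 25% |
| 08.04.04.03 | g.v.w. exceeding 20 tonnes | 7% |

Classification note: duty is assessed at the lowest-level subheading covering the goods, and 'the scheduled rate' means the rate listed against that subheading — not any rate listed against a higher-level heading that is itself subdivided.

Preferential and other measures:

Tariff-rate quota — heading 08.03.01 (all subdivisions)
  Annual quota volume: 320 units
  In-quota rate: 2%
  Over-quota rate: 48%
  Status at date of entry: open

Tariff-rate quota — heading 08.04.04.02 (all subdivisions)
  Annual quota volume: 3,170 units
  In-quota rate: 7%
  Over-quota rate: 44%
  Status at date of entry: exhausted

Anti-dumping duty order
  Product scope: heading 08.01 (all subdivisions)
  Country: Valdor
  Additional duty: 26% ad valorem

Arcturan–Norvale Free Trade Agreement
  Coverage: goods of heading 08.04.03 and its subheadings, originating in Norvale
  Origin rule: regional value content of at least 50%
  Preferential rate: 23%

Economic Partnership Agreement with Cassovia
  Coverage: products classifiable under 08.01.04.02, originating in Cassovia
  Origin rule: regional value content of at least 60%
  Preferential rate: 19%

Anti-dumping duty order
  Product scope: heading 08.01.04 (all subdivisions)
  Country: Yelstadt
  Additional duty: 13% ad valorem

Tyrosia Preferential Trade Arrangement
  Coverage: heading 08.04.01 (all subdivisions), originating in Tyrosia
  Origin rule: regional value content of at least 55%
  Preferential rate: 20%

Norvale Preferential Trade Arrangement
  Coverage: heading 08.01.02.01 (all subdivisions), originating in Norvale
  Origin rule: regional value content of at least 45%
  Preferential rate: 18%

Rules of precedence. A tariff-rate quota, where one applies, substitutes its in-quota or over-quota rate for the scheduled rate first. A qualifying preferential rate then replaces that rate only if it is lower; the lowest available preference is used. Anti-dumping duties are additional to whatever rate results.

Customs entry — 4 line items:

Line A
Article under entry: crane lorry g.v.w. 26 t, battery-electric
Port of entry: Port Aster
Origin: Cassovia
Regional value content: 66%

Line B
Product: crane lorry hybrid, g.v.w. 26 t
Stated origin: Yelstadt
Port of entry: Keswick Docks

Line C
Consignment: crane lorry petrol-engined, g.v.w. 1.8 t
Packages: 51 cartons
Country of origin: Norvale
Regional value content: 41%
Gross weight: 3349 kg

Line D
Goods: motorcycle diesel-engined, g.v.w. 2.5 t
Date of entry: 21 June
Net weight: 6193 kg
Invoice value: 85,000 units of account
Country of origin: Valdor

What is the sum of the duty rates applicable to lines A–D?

Line A: crane lorry → 08.04; battery-electric → 08.04.04; g.v.w. 26 t → 08.04.04.03. Scheduled 7%. Cassovia agreement on 08.01.04.02: 08.04.04.03 not covered. → 7%.
Line B: crane lorry → 08.04; hybrid → 08.04.01; g.v.w. 26 t → 08.04.01.01. Scheduled 19%. No special measure applies. → 19%.
Line C: crane lorry → 08.04; petrol-engined → 08.04.03; g.v.w. 1.8 t → 08.04.03.01. Scheduled 25%. Norvale agreement on 08.04.03: RVC < 50%; Norvale agreement on 08.01.02.01: 08.04.03.01 not covered. → 25%.
Line D: motorcycle → 08.01; diesel-engined → 08.01.01; g.v.w. 2.5 t → 08.01.01.01. Scheduled 33%. anti-dumping (Valdor, 08.01): +26%; total 33% + 26% = 59%. → 59%.
Sum: 7% + 19% + 25% + 59% = 110%.

110%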